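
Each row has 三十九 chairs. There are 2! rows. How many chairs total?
Convert 三十九 (Chinese numeral) → 3×10 + 9 = 39 (decimal)
Convert 2! (factorial) → 2 (decimal)
Compute 39 × 2 = 78
78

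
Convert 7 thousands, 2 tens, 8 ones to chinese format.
Convert 7 thousands, 2 tens, 8 ones (place-value notation) → 7×1000 + 2×10 + 8 = 7028 (decimal)
Convert 7028 (decimal) → 7028 = 7×1000 + 2×10 + 8 → 七千零二十八 (Chinese numeral)
七千零二十八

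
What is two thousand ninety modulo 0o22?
Convert two thousand ninety (English words) → 2×1000 + 90 = 2090 (decimal)
Convert 0o22 (octal) → 2×8 + 2 = 18 (decimal)
Compute 2090 mod 18 = 2
2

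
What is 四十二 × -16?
Convert 四十二 (Chinese numeral) → 4×10 + 2 = 42 (decimal)
Compute 42 × -16 = -672
-672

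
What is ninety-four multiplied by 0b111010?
Convert ninety-four (English words) → 94 (decimal)
Convert 0b111010 (binary) → 32 + 16 + 8 + 2 = 58 (decimal)
Compute 94 × 58 = 5452
5452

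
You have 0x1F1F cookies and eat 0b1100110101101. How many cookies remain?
Convert 0x1F1F (hexadecimal) → 1×4096 + 15×256 + 1×16 + 15 = 7967 (decimal)
Convert 0b1100110101101 (binary) → 4096 + 2048 + 256 + 128 + 32 + 8 + 4 + 1 = 6573 (decimal)
Compute 7967 - 6573 = 1394
1394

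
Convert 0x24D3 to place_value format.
Convert 0x24D3 (hexadecimal) → 2×4096 + 4×256 + 13×16 + 3 = 9427 (decimal)
Convert 9427 (decimal) → 9427 = 9×1000 + 4×100 + 2×10 + 7 → 9 thousands, 4 hundreds, 2 tens, 7 ones (place-value notation)
9 thousands, 4 hundreds, 2 tens, 7 ones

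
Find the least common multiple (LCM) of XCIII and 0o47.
Convert XCIII (Roman numeral) → 90 + 1 + 1 + 1 = 93 (decimal)
Convert 0o47 (octal) → 4×8 + 7 = 39 (decimal)
Compute lcm(93, 39) = 1209
1209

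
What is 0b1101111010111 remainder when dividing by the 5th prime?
Convert 0b1101111010111 (binary) → 4096 + 2048 + 512 + 256 + 128 + 64 + 16 + 4 + 2 + 1 = 7127 (decimal)
Convert the 5th prime (prime index) → 11 (decimal)
Compute 7127 mod 11 = 10
10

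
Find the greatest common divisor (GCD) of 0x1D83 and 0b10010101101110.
Convert 0x1D83 (hexadecimal) → 1×4096 + 13×256 + 8×16 + 3 = 7555 (decimal)
Convert 0b10010101101110 (binary) → 8192 + 1024 + 256 + 64 + 32 + 8 + 4 + 2 = 9582 (decimal)
Compute gcd(7555, 9582) = 1
1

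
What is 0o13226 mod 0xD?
Convert 0o13226 (octal) → 1×4096 + 3×512 + 2×64 + 2×8 + 6 = 5782 (decimal)
Convert 0xD (hexadecimal) → 13 (decimal)
Compute 5782 mod 13 = 10
10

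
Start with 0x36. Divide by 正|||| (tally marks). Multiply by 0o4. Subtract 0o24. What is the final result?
Convert 0x36 (hexadecimal) → 3×16 + 6 = 54 (decimal)
Start: 54
Convert 正|||| (tally marks) → 5 + 4 = 9 (decimal)
54 ÷ 9 = 6
Convert 0o4 (octal) → 4 (decimal)
6 × 4 = 24
Convert 0o24 (octal) → 2×8 + 4 = 20 (decimal)
24 - 20 = 4
4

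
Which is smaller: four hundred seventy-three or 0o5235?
Convert four hundred seventy-three (English words) → 4×100 + 73 = 473 (decimal)
Convert 0o5235 (octal) → 5×512 + 2×64 + 3×8 + 5 = 2717 (decimal)
Compare 473 vs 2717: smaller = 473
473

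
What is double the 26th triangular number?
The 26th triangular number = 26×27/2 = 351
Compute 351 × 2 = 702
702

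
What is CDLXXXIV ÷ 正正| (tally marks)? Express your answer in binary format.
Convert CDLXXXIV (Roman numeral) → 400 + 50 + 10 + 10 + 10 + 4 = 484 (decimal)
Convert 正正| (tally marks) → 5 + 5 + 1 = 11 (decimal)
Compute 484 ÷ 11 = 44
Convert 44 (decimal) → 44 = 32 + 8 + 4 → 0b101100 (binary)
0b101100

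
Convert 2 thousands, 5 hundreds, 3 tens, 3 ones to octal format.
Convert 2 thousands, 5 hundreds, 3 tens, 3 ones (place-value notation) → 2×1000 + 5×100 + 3×10 + 3 = 2533 (decimal)
Convert 2533 (decimal) → 2533 = 4×512 + 7×64 + 4×8 + 5 → 0o4745 (octal)
0o4745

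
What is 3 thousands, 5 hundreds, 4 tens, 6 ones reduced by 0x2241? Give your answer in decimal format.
Convert 3 thousands, 5 hundreds, 4 tens, 6 ones (place-value notation) → 3×1000 + 5×100 + 4×10 + 6 = 3546 (decimal)
Convert 0x2241 (hexadecimal) → 2×4096 + 2×256 + 4×16 + 1 = 8769 (decimal)
Compute 3546 - 8769 = -5223
-5223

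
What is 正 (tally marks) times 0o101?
Convert 正 (tally marks) → 5 (decimal)
Convert 0o101 (octal) → 1×64 + 1 = 65 (decimal)
Compute 5 × 65 = 325
325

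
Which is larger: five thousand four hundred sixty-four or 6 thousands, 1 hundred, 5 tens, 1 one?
Convert five thousand four hundred sixty-four (English words) → 5×1000 + 4×100 + 64 = 5464 (decimal)
Convert 6 thousands, 1 hundred, 5 tens, 1 one (place-value notation) → 6×1000 + 1×100 + 5×10 + 1 = 6151 (decimal)
Compare 5464 vs 6151: larger = 6151
6151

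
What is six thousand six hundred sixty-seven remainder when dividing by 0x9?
Convert six thousand six hundred sixty-seven (English words) → 6×1000 + 6×100 + 67 = 6667 (decimal)
Convert 0x9 (hexadecimal) → 9 (decimal)
Compute 6667 mod 9 = 7
7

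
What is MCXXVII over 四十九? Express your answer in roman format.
Convert MCXXVII (Roman numeral) → 1000 + 100 + 10 + 10 + 5 + 1 + 1 = 1127 (decimal)
Convert 四十九 (Chinese numeral) → 4×10 + 9 = 49 (decimal)
Compute 1127 ÷ 49 = 23
Convert 23 (decimal) → 23 = 10 + 10 + 1 + 1 + 1 → XXIII (Roman numeral)
XXIII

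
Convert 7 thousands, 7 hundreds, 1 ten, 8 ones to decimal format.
Convert 7 thousands, 7 hundreds, 1 ten, 8 ones (place-value notation) → 7×1000 + 7×100 + 1×10 + 8 = 7718 (decimal)
7718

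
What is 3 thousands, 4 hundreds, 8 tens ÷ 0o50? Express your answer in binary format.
Convert 3 thousands, 4 hundreds, 8 tens (place-value notation) → 3×1000 + 4×100 + 8×10 = 3480 (decimal)
Convert 0o50 (octal) → 5×8 = 40 (decimal)
Compute 3480 ÷ 40 = 87
Convert 87 (decimal) → 87 = 64 + 16 + 4 + 2 + 1 → 0b1010111 (binary)
0b1010111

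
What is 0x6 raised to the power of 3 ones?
Convert 0x6 (hexadecimal) → 6 (decimal)
Convert 3 ones (place-value notation) → 3 (decimal)
Compute 6 ^ 3 = 216
216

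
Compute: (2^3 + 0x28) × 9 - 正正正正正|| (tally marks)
Convert 2^3 (power) → 8 (decimal)
Convert 0x28 (hexadecimal) → 2×16 + 8 = 40 (decimal)
Convert 正正正正正|| (tally marks) → 5 + 5 + 5 + 5 + 5 + 2 = 27 (decimal)
Expression in decimal: (8 + 40) × 9 - 27
Parentheses first: 8 + 40 = 48
Multiply: 48 × 9 = 432
Subtract: 432 - 27 = 405
405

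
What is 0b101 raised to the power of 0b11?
Convert 0b101 (binary) → 4 + 1 = 5 (decimal)
Convert 0b11 (binary) → 2 + 1 = 3 (decimal)
Compute 5 ^ 3 = 125
125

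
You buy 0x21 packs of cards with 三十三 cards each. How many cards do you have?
Convert 三十三 (Chinese numeral) → 3×10 + 3 = 33 (decimal)
Convert 0x21 (hexadecimal) → 2×16 + 1 = 33 (decimal)
Compute 33 × 33 = 1089
1089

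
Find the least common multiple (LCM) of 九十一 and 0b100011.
Convert 九十一 (Chinese numeral) → 9×10 + 1 = 91 (decimal)
Convert 0b100011 (binary) → 32 + 2 + 1 = 35 (decimal)
Compute lcm(91, 35) = 455
455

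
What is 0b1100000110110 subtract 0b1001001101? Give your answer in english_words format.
Convert 0b1100000110110 (binary) → 4096 + 2048 + 32 + 16 + 4 + 2 = 6198 (decimal)
Convert 0b1001001101 (binary) → 512 + 64 + 8 + 4 + 1 = 589 (decimal)
Compute 6198 - 589 = 5609
Convert 5609 (decimal) → 5609 = 5×1000 + 6×100 + 9 → five thousand six hundred nine (English words)
five thousand six hundred nine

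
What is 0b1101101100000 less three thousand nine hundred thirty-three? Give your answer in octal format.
Convert 0b1101101100000 (binary) → 4096 + 2048 + 512 + 256 + 64 + 32 = 7008 (decimal)
Convert three thousand nine hundred thirty-three (English words) → 3×1000 + 9×100 + 33 = 3933 (decimal)
Compute 7008 - 3933 = 3075
Convert 3075 (decimal) → 3075 = 6×512 + 3 → 0o6003 (octal)
0o6003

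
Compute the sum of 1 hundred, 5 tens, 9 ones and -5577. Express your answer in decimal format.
Convert 1 hundred, 5 tens, 9 ones (place-value notation) → 1×100 + 5×10 + 9 = 159 (decimal)
Compute 159 + -5577 = -5418
-5418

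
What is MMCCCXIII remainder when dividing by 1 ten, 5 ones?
Convert MMCCCXIII (Roman numeral) → 1000 + 1000 + 100 + 100 + 100 + 10 + 1 + 1 + 1 = 2313 (decimal)
Convert 1 ten, 5 ones (place-value notation) → 1×10 + 5 = 15 (decimal)
Compute 2313 mod 15 = 3
3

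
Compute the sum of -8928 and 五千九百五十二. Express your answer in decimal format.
Convert 五千九百五十二 (Chinese numeral) → 5×1000 + 9×100 + 5×10 + 2 = 5952 (decimal)
Compute -8928 + 5952 = -2976
-2976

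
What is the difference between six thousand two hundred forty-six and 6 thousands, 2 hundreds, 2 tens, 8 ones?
Convert six thousand two hundred forty-six (English words) → 6×1000 + 2×100 + 46 = 6246 (decimal)
Convert 6 thousands, 2 hundreds, 2 tens, 8 ones (place-value notation) → 6×1000 + 2×100 + 2×10 + 8 = 6228 (decimal)
Difference: |6246 - 6228| = 18
18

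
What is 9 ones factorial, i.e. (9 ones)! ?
Convert 9 ones (place-value notation) → 9 (decimal)
Compute 9! = 362880
362880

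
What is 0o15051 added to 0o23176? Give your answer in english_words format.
Convert 0o15051 (octal) → 1×4096 + 5×512 + 5×8 + 1 = 6697 (decimal)
Convert 0o23176 (octal) → 2×4096 + 3×512 + 1×64 + 7×8 + 6 = 9854 (decimal)
Compute 6697 + 9854 = 16551
Convert 16551 (decimal) → 16551 = 16×1000 + 5×100 + 51 → sixteen thousand five hundred fifty-one (English words)
sixteen thousand five hundred fifty-one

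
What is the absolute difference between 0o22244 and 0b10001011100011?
Convert 0o22244 (octal) → 2×4096 + 2×512 + 2×64 + 4×8 + 4 = 9380 (decimal)
Convert 0b10001011100011 (binary) → 8192 + 512 + 128 + 64 + 32 + 2 + 1 = 8931 (decimal)
Compute |9380 - 8931| = 449
449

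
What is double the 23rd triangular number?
The 23rd triangular number = 23×24/2 = 276
Compute 276 × 2 = 552
552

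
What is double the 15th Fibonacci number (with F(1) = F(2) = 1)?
The 15th Fibonacci number (with F(1) = F(2) = 1): 1, 1, 2, 3, 5, 8, 13, 21, 34, 55, 89, 144, 233, 377, 610 → 610
Compute 610 × 2 = 1220
1220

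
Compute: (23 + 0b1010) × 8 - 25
Convert 0b1010 (binary) → 8 + 2 = 10 (decimal)
Expression in decimal: (23 + 10) × 8 - 25
Parentheses first: 23 + 10 = 33
Multiply: 33 × 8 = 264
Subtract: 264 - 25 = 239
239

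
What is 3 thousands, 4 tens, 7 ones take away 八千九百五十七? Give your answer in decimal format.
Convert 3 thousands, 4 tens, 7 ones (place-value notation) → 3×1000 + 4×10 + 7 = 3047 (decimal)
Convert 八千九百五十七 (Chinese numeral) → 8×1000 + 9×100 + 5×10 + 7 = 8957 (decimal)
Compute 3047 - 8957 = -5910
-5910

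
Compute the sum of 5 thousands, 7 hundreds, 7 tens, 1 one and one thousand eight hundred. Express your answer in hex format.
Convert 5 thousands, 7 hundreds, 7 tens, 1 one (place-value notation) → 5×1000 + 7×100 + 7×10 + 1 = 5771 (decimal)
Convert one thousand eight hundred (English words) → 1×1000 + 8×100 = 1800 (decimal)
Compute 5771 + 1800 = 7571
Convert 7571 (decimal) → 7571 = 1×4096 + 13×256 + 9×16 + 3 → 0x1D93 (hexadecimal)
0x1D93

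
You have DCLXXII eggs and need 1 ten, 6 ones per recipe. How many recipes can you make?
Convert DCLXXII (Roman numeral) → 500 + 100 + 50 + 10 + 10 + 1 + 1 = 672 (decimal)
Convert 1 ten, 6 ones (place-value notation) → 1×10 + 6 = 16 (decimal)
Compute 672 ÷ 16 = 42
42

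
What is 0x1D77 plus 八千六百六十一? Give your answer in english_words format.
Convert 0x1D77 (hexadecimal) → 1×4096 + 13×256 + 7×16 + 7 = 7543 (decimal)
Convert 八千六百六十一 (Chinese numeral) → 8×1000 + 6×100 + 6×10 + 1 = 8661 (decimal)
Compute 7543 + 8661 = 16204
Convert 16204 (decimal) → 16204 = 16×1000 + 2×100 + 4 → sixteen thousand two hundred four (English words)
sixteen thousand two hundred four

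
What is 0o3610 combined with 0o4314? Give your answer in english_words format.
Convert 0o3610 (octal) → 3×512 + 6×64 + 1×8 = 1928 (decimal)
Convert 0o4314 (octal) → 4×512 + 3×64 + 1×8 + 4 = 2252 (decimal)
Compute 1928 + 2252 = 4180
Convert 4180 (decimal) → 4180 = 4×1000 + 1×100 + 80 → four thousand one hundred eighty (English words)
four thousand one hundred eighty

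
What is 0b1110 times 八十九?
Convert 0b1110 (binary) → 8 + 4 + 2 = 14 (decimal)
Convert 八十九 (Chinese numeral) → 8×10 + 9 = 89 (decimal)
Compute 14 × 89 = 1246
1246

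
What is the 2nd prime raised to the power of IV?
Convert the 2nd prime (prime index) → 3 (decimal)
Convert IV (Roman numeral) → 4 (decimal)
Compute 3 ^ 4 = 81
81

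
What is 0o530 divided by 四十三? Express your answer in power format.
Convert 0o530 (octal) → 5×64 + 3×8 = 344 (decimal)
Convert 四十三 (Chinese numeral) → 4×10 + 3 = 43 (decimal)
Compute 344 ÷ 43 = 8
Convert 8 (decimal) → 2^3 (power)
2^3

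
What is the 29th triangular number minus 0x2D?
The 29th triangular number = 29×30/2 = 435
Convert 0x2D (hexadecimal) → 2×16 + 13 = 45 (decimal)
Compute 435 - 45 = 390
390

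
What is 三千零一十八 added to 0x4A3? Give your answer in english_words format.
Convert 三千零一十八 (Chinese numeral) → 3×1000 + 1×10 + 8 = 3018 (decimal)
Convert 0x4A3 (hexadecimal) → 4×256 + 10×16 + 3 = 1187 (decimal)
Compute 3018 + 1187 = 4205
Convert 4205 (decimal) → 4205 = 4×1000 + 2×100 + 5 → four thousand two hundred five (English words)
four thousand two hundred five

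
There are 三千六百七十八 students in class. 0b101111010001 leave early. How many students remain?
Convert 三千六百七十八 (Chinese numeral) → 3×1000 + 6×100 + 7×10 + 8 = 3678 (decimal)
Convert 0b101111010001 (binary) → 2048 + 512 + 256 + 128 + 64 + 16 + 1 = 3025 (decimal)
Compute 3678 - 3025 = 653
653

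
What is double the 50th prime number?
The 50th prime number = 229
Compute 229 × 2 = 458
458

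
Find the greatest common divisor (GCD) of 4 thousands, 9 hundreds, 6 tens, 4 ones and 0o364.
Convert 4 thousands, 9 hundreds, 6 tens, 4 ones (place-value notation) → 4×1000 + 9×100 + 6×10 + 4 = 4964 (decimal)
Convert 0o364 (octal) → 3×64 + 6×8 + 4 = 244 (decimal)
Compute gcd(4964, 244) = 4
4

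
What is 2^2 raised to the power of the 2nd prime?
Convert 2^2 (power) → 4 (decimal)
Convert the 2nd prime (prime index) → 3 (decimal)
Compute 4 ^ 3 = 64
64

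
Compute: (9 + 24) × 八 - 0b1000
Convert 八 (Chinese numeral) → 8 (decimal)
Convert 0b1000 (binary) → 8 (decimal)
Expression in decimal: (9 + 24) × 8 - 8
Parentheses first: 9 + 24 = 33
Multiply: 33 × 8 = 264
Subtract: 264 - 8 = 256
256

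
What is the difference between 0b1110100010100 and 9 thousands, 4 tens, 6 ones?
Convert 0b1110100010100 (binary) → 4096 + 2048 + 1024 + 256 + 16 + 4 = 7444 (decimal)
Convert 9 thousands, 4 tens, 6 ones (place-value notation) → 9×1000 + 4×10 + 6 = 9046 (decimal)
Difference: |7444 - 9046| = 1602
1602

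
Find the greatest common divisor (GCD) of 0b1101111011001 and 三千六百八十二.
Convert 0b1101111011001 (binary) → 4096 + 2048 + 512 + 256 + 128 + 64 + 16 + 8 + 1 = 7129 (decimal)
Convert 三千六百八十二 (Chinese numeral) → 3×1000 + 6×100 + 8×10 + 2 = 3682 (decimal)
Compute gcd(7129, 3682) = 1
1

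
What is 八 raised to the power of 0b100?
Convert 八 (Chinese numeral) → 8 (decimal)
Convert 0b100 (binary) → 4 (decimal)
Compute 8 ^ 4 = 4096
4096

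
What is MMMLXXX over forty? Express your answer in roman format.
Convert MMMLXXX (Roman numeral) → 1000 + 1000 + 1000 + 50 + 10 + 10 + 10 = 3080 (decimal)
Convert forty (English words) → 40 (decimal)
Compute 3080 ÷ 40 = 77
Convert 77 (decimal) → 77 = 50 + 10 + 10 + 5 + 1 + 1 → LXXVII (Roman numeral)
LXXVII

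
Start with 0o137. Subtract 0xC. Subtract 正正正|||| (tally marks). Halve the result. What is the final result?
Convert 0o137 (octal) → 1×64 + 3×8 + 7 = 95 (decimal)
Start: 95
Convert 0xC (hexadecimal) → 12 (decimal)
95 - 12 = 83
Convert 正正正|||| (tally marks) → 5 + 5 + 5 + 4 = 19 (decimal)
83 - 19 = 64
64 ÷ 2 = 32
32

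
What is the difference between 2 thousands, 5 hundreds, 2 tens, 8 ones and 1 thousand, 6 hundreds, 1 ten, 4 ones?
Convert 2 thousands, 5 hundreds, 2 tens, 8 ones (place-value notation) → 2×1000 + 5×100 + 2×10 + 8 = 2528 (decimal)
Convert 1 thousand, 6 hundreds, 1 ten, 4 ones (place-value notation) → 1×1000 + 6×100 + 1×10 + 4 = 1614 (decimal)
Difference: |2528 - 1614| = 914
914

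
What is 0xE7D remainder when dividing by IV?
Convert 0xE7D (hexadecimal) → 14×256 + 7×16 + 13 = 3709 (decimal)
Convert IV (Roman numeral) → 4 (decimal)
Compute 3709 mod 4 = 1
1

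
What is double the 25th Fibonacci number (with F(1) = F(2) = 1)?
The 25th Fibonacci number (with F(1) = F(2) = 1) = 75025
Compute 75025 × 2 = 150050
150050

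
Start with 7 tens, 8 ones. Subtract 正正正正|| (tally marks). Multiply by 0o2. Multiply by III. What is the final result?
Convert 7 tens, 8 ones (place-value notation) → 7×10 + 8 = 78 (decimal)
Start: 78
Convert 正正正正|| (tally marks) → 5 + 5 + 5 + 5 + 2 = 22 (decimal)
78 - 22 = 56
Convert 0o2 (octal) → 2 (decimal)
56 × 2 = 112
Convert III (Roman numeral) → 1 + 1 + 1 = 3 (decimal)
112 × 3 = 336
336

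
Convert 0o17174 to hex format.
Convert 0o17174 (octal) → 1×4096 + 7×512 + 1×64 + 7×8 + 4 = 7804 (decimal)
Convert 7804 (decimal) → 7804 = 1×4096 + 14×256 + 7×16 + 12 → 0x1E7C (hexadecimal)
0x1E7C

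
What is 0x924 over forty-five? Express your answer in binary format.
Convert 0x924 (hexadecimal) → 9×256 + 2×16 + 4 = 2340 (decimal)
Convert forty-five (English words) → 45 (decimal)
Compute 2340 ÷ 45 = 52
Convert 52 (decimal) → 52 = 32 + 16 + 4 → 0b110100 (binary)
0b110100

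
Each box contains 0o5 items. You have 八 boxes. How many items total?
Convert 0o5 (octal) → 5 (decimal)
Convert 八 (Chinese numeral) → 8 (decimal)
Compute 5 × 8 = 40
40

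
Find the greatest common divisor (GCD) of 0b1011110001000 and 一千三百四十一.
Convert 0b1011110001000 (binary) → 4096 + 1024 + 512 + 256 + 128 + 8 = 6024 (decimal)
Convert 一千三百四十一 (Chinese numeral) → 1×1000 + 3×100 + 4×10 + 1 = 1341 (decimal)
Compute gcd(6024, 1341) = 3
3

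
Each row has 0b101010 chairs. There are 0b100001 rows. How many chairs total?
Convert 0b101010 (binary) → 32 + 8 + 2 = 42 (decimal)
Convert 0b100001 (binary) → 32 + 1 = 33 (decimal)
Compute 42 × 33 = 1386
1386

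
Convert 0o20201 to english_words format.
Convert 0o20201 (octal) → 2×4096 + 2×64 + 1 = 8321 (decimal)
Convert 8321 (decimal) → 8321 = 8×1000 + 3×100 + 21 → eight thousand three hundred twenty-one (English words)
eight thousand three hundred twenty-one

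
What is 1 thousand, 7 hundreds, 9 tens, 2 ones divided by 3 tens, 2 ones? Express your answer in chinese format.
Convert 1 thousand, 7 hundreds, 9 tens, 2 ones (place-value notation) → 1×1000 + 7×100 + 9×10 + 2 = 1792 (decimal)
Convert 3 tens, 2 ones (place-value notation) → 3×10 + 2 = 32 (decimal)
Compute 1792 ÷ 32 = 56
Convert 56 (decimal) → 56 = 5×10 + 6 → 五十六 (Chinese numeral)
五十六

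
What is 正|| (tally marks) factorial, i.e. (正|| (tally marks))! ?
Convert 正|| (tally marks) → 5 + 2 = 7 (decimal)
Compute 7! = 5040
5040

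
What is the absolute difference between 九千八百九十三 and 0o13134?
Convert 九千八百九十三 (Chinese numeral) → 9×1000 + 8×100 + 9×10 + 3 = 9893 (decimal)
Convert 0o13134 (octal) → 1×4096 + 3×512 + 1×64 + 3×8 + 4 = 5724 (decimal)
Compute |9893 - 5724| = 4169
4169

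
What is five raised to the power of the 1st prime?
Convert five (English words) → 5 (decimal)
Convert the 1st prime (prime index) → 2 (decimal)
Compute 5 ^ 2 = 25
25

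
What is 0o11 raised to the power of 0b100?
Convert 0o11 (octal) → 1×8 + 1 = 9 (decimal)
Convert 0b100 (binary) → 4 (decimal)
Compute 9 ^ 4 = 6561
6561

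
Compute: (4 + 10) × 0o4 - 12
Convert 0o4 (octal) → 4 (decimal)
Expression in decimal: (4 + 10) × 4 - 12
Parentheses first: 4 + 10 = 14
Multiply: 14 × 4 = 56
Subtract: 56 - 12 = 44
44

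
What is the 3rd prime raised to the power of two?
Convert the 3rd prime (prime index) → 5 (decimal)
Convert two (English words) → 2 (decimal)
Compute 5 ^ 2 = 25
25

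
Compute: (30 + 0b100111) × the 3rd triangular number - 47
Convert 0b100111 (binary) → 32 + 4 + 2 + 1 = 39 (decimal)
Convert the 3rd triangular number (triangular index) → 3×4/2 = 6 (decimal)
Expression in decimal: (30 + 39) × 6 - 47
Parentheses first: 30 + 39 = 69
Multiply: 69 × 6 = 414
Subtract: 414 - 47 = 367
367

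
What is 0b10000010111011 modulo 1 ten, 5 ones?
Convert 0b10000010111011 (binary) → 8192 + 128 + 32 + 16 + 8 + 2 + 1 = 8379 (decimal)
Convert 1 ten, 5 ones (place-value notation) → 1×10 + 5 = 15 (decimal)
Compute 8379 mod 15 = 9
9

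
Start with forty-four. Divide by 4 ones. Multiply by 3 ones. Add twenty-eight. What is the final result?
Convert forty-four (English words) → 44 (decimal)
Start: 44
Convert 4 ones (place-value notation) → 4 (decimal)
44 ÷ 4 = 11
Convert 3 ones (place-value notation) → 3 (decimal)
11 × 3 = 33
Convert twenty-eight (English words) → 28 (decimal)
33 + 28 = 61
61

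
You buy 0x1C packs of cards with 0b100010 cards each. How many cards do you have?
Convert 0b100010 (binary) → 32 + 2 = 34 (decimal)
Convert 0x1C (hexadecimal) → 1×16 + 12 = 28 (decimal)
Compute 34 × 28 = 952
952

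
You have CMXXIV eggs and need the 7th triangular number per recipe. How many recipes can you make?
Convert CMXXIV (Roman numeral) → 900 + 10 + 10 + 4 = 924 (decimal)
Convert the 7th triangular number (triangular index) → 7×8/2 = 28 (decimal)
Compute 924 ÷ 28 = 33
33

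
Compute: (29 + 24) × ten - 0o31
Convert ten (English words) → 10 (decimal)
Convert 0o31 (octal) → 3×8 + 1 = 25 (decimal)
Expression in decimal: (29 + 24) × 10 - 25
Parentheses first: 29 + 24 = 53
Multiply: 53 × 10 = 530
Subtract: 530 - 25 = 505
505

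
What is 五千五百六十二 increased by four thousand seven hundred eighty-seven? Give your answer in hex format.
Convert 五千五百六十二 (Chinese numeral) → 5×1000 + 5×100 + 6×10 + 2 = 5562 (decimal)
Convert four thousand seven hundred eighty-seven (English words) → 4×1000 + 7×100 + 87 = 4787 (decimal)
Compute 5562 + 4787 = 10349
Convert 10349 (decimal) → 10349 = 2×4096 + 8×256 + 6×16 + 13 → 0x286D (hexadecimal)
0x286D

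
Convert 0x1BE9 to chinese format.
Convert 0x1BE9 (hexadecimal) → 1×4096 + 11×256 + 14×16 + 9 = 7145 (decimal)
Convert 7145 (decimal) → 7145 = 7×1000 + 1×100 + 4×10 + 5 → 七千一百四十五 (Chinese numeral)
七千一百四十五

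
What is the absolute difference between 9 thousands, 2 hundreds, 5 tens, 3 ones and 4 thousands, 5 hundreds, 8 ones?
Convert 9 thousands, 2 hundreds, 5 tens, 3 ones (place-value notation) → 9×1000 + 2×100 + 5×10 + 3 = 9253 (decimal)
Convert 4 thousands, 5 hundreds, 8 ones (place-value notation) → 4×1000 + 5×100 + 8 = 4508 (decimal)
Compute |9253 - 4508| = 4745
4745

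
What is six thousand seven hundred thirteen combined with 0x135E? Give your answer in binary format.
Convert six thousand seven hundred thirteen (English words) → 6×1000 + 7×100 + 13 = 6713 (decimal)
Convert 0x135E (hexadecimal) → 1×4096 + 3×256 + 5×16 + 14 = 4958 (decimal)
Compute 6713 + 4958 = 11671
Convert 11671 (decimal) → 11671 = 8192 + 2048 + 1024 + 256 + 128 + 16 + 4 + 2 + 1 → 0b10110110010111 (binary)
0b10110110010111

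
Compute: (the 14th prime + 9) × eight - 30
Convert the 14th prime (prime index) → 43 (decimal)
Convert eight (English words) → 8 (decimal)
Expression in decimal: (43 + 9) × 8 - 30
Parentheses first: 43 + 9 = 52
Multiply: 52 × 8 = 416
Subtract: 416 - 30 = 386
386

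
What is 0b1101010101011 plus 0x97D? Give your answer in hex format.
Convert 0b1101010101011 (binary) → 4096 + 2048 + 512 + 128 + 32 + 8 + 2 + 1 = 6827 (decimal)
Convert 0x97D (hexadecimal) → 9×256 + 7×16 + 13 = 2429 (decimal)
Compute 6827 + 2429 = 9256
Convert 9256 (decimal) → 9256 = 2×4096 + 4×256 + 2×16 + 8 → 0x2428 (hexadecimal)
0x2428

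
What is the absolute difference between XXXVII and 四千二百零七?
Convert XXXVII (Roman numeral) → 10 + 10 + 10 + 5 + 1 + 1 = 37 (decimal)
Convert 四千二百零七 (Chinese numeral) → 4×1000 + 2×100 + 7 = 4207 (decimal)
Compute |37 - 4207| = 4170
4170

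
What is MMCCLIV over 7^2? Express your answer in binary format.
Convert MMCCLIV (Roman numeral) → 1000 + 1000 + 100 + 100 + 50 + 4 = 2254 (decimal)
Convert 7^2 (power) → 49 (decimal)
Compute 2254 ÷ 49 = 46
Convert 46 (decimal) → 46 = 32 + 8 + 4 + 2 → 0b101110 (binary)
0b101110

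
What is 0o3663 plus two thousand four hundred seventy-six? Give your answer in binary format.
Convert 0o3663 (octal) → 3×512 + 6×64 + 6×8 + 3 = 1971 (decimal)
Convert two thousand four hundred seventy-six (English words) → 2×1000 + 4×100 + 76 = 2476 (decimal)
Compute 1971 + 2476 = 4447
Convert 4447 (decimal) → 4447 = 4096 + 256 + 64 + 16 + 8 + 4 + 2 + 1 → 0b1000101011111 (binary)
0b1000101011111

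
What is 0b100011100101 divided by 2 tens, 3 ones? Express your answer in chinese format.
Convert 0b100011100101 (binary) → 2048 + 128 + 64 + 32 + 4 + 1 = 2277 (decimal)
Convert 2 tens, 3 ones (place-value notation) → 2×10 + 3 = 23 (decimal)
Compute 2277 ÷ 23 = 99
Convert 99 (decimal) → 99 = 9×10 + 9 → 九十九 (Chinese numeral)
九十九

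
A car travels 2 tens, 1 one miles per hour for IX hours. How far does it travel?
Convert 2 tens, 1 one (place-value notation) → 2×10 + 1 = 21 (decimal)
Convert IX (Roman numeral) → 9 (decimal)
Compute 21 × 9 = 189
189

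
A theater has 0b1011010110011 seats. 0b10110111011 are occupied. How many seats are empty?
Convert 0b1011010110011 (binary) → 4096 + 1024 + 512 + 128 + 32 + 16 + 2 + 1 = 5811 (decimal)
Convert 0b10110111011 (binary) → 1024 + 256 + 128 + 32 + 16 + 8 + 2 + 1 = 1467 (decimal)
Compute 5811 - 1467 = 4344
4344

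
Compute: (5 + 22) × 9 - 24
Parentheses first: 5 + 22 = 27
Multiply: 27 × 9 = 243
Subtract: 243 - 24 = 219
219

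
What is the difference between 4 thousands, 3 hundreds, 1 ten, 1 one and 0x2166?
Convert 4 thousands, 3 hundreds, 1 ten, 1 one (place-value notation) → 4×1000 + 3×100 + 1×10 + 1 = 4311 (decimal)
Convert 0x2166 (hexadecimal) → 2×4096 + 1×256 + 6×16 + 6 = 8550 (decimal)
Difference: |4311 - 8550| = 4239
4239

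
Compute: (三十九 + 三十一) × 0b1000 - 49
Convert 三十九 (Chinese numeral) → 3×10 + 9 = 39 (decimal)
Convert 三十一 (Chinese numeral) → 3×10 + 1 = 31 (decimal)
Convert 0b1000 (binary) → 8 (decimal)
Expression in decimal: (39 + 31) × 8 - 49
Parentheses first: 39 + 31 = 70
Multiply: 70 × 8 = 560
Subtract: 560 - 49 = 511
511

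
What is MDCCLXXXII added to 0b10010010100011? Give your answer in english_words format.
Convert MDCCLXXXII (Roman numeral) → 1000 + 500 + 100 + 100 + 50 + 10 + 10 + 10 + 1 + 1 = 1782 (decimal)
Convert 0b10010010100011 (binary) → 8192 + 1024 + 128 + 32 + 2 + 1 = 9379 (decimal)
Compute 1782 + 9379 = 11161
Convert 11161 (decimal) → 11161 = 11×1000 + 1×100 + 61 → eleven thousand one hundred sixty-one (English words)
eleven thousand one hundred sixty-one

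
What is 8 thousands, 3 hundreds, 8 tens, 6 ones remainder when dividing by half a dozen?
Convert 8 thousands, 3 hundreds, 8 tens, 6 ones (place-value notation) → 8×1000 + 3×100 + 8×10 + 6 = 8386 (decimal)
Convert half a dozen (colloquial) → 6 (decimal)
Compute 8386 mod 6 = 4
4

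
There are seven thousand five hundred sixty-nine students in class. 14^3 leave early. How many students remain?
Convert seven thousand five hundred sixty-nine (English words) → 7×1000 + 5×100 + 69 = 7569 (decimal)
Convert 14^3 (power) → 2744 (decimal)
Compute 7569 - 2744 = 4825
4825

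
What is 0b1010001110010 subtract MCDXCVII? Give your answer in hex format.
Convert 0b1010001110010 (binary) → 4096 + 1024 + 64 + 32 + 16 + 2 = 5234 (decimal)
Convert MCDXCVII (Roman numeral) → 1000 + 400 + 90 + 5 + 1 + 1 = 1497 (decimal)
Compute 5234 - 1497 = 3737
Convert 3737 (decimal) → 3737 = 14×256 + 9×16 + 9 → 0xE99 (hexadecimal)
0xE99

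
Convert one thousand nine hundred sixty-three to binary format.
Convert one thousand nine hundred sixty-three (English words) → 1×1000 + 9×100 + 63 = 1963 (decimal)
Convert 1963 (decimal) → 1963 = 1024 + 512 + 256 + 128 + 32 + 8 + 2 + 1 → 0b11110101011 (binary)
0b11110101011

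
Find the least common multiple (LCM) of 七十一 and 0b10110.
Convert 七十一 (Chinese numeral) → 7×10 + 1 = 71 (decimal)
Convert 0b10110 (binary) → 16 + 4 + 2 = 22 (decimal)
Compute lcm(71, 22) = 1562
1562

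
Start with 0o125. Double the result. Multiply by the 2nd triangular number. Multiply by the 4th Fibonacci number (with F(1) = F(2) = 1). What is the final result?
Convert 0o125 (octal) → 1×64 + 2×8 + 5 = 85 (decimal)
Start: 85
85 × 2 = 170
Convert the 2nd triangular number (triangular index) → 2×3/2 = 3 (decimal)
170 × 3 = 510
Convert the 4th Fibonacci number (with F(1) = F(2) = 1) (Fibonacci index) → 1, 1, 2, 3 → 3 (decimal)
510 × 3 = 1530
1530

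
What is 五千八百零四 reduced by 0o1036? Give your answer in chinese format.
Convert 五千八百零四 (Chinese numeral) → 5×1000 + 8×100 + 4 = 5804 (decimal)
Convert 0o1036 (octal) → 1×512 + 3×8 + 6 = 542 (decimal)
Compute 5804 - 542 = 5262
Convert 5262 (decimal) → 5262 = 5×1000 + 2×100 + 6×10 + 2 → 五千二百六十二 (Chinese numeral)
五千二百六十二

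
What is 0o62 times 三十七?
Convert 0o62 (octal) → 6×8 + 2 = 50 (decimal)
Convert 三十七 (Chinese numeral) → 3×10 + 7 = 37 (decimal)
Compute 50 × 37 = 1850
1850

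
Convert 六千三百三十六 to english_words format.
Convert 六千三百三十六 (Chinese numeral) → 6×1000 + 3×100 + 3×10 + 6 = 6336 (decimal)
Convert 6336 (decimal) → 6336 = 6×1000 + 3×100 + 36 → six thousand three hundred thirty-six (English words)
six thousand three hundred thirty-six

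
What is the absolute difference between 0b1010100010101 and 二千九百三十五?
Convert 0b1010100010101 (binary) → 4096 + 1024 + 256 + 16 + 4 + 1 = 5397 (decimal)
Convert 二千九百三十五 (Chinese numeral) → 2×1000 + 9×100 + 3×10 + 5 = 2935 (decimal)
Compute |5397 - 2935| = 2462
2462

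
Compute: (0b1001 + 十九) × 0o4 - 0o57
Convert 0b1001 (binary) → 8 + 1 = 9 (decimal)
Convert 十九 (Chinese numeral) → 1×10 + 9 = 19 (decimal)
Convert 0o4 (octal) → 4 (decimal)
Convert 0o57 (octal) → 5×8 + 7 = 47 (decimal)
Expression in decimal: (9 + 19) × 4 - 47
Parentheses first: 9 + 19 = 28
Multiply: 28 × 4 = 112
Subtract: 112 - 47 = 65
65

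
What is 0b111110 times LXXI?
Convert 0b111110 (binary) → 32 + 16 + 8 + 4 + 2 = 62 (decimal)
Convert LXXI (Roman numeral) → 50 + 10 + 10 + 1 = 71 (decimal)
Compute 62 × 71 = 4402
4402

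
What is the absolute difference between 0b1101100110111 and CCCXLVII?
Convert 0b1101100110111 (binary) → 4096 + 2048 + 512 + 256 + 32 + 16 + 4 + 2 + 1 = 6967 (decimal)
Convert CCCXLVII (Roman numeral) → 100 + 100 + 100 + 40 + 5 + 1 + 1 = 347 (decimal)
Compute |6967 - 347| = 6620
6620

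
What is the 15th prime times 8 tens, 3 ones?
Convert the 15th prime (prime index) → 47 (decimal)
Convert 8 tens, 3 ones (place-value notation) → 8×10 + 3 = 83 (decimal)
Compute 47 × 83 = 3901
3901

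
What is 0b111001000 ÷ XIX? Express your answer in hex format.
Convert 0b111001000 (binary) → 256 + 128 + 64 + 8 = 456 (decimal)
Convert XIX (Roman numeral) → 10 + 9 = 19 (decimal)
Compute 456 ÷ 19 = 24
Convert 24 (decimal) → 24 = 1×16 + 8 → 0x18 (hexadecimal)
0x18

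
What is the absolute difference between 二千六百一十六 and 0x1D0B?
Convert 二千六百一十六 (Chinese numeral) → 2×1000 + 6×100 + 1×10 + 6 = 2616 (decimal)
Convert 0x1D0B (hexadecimal) → 1×4096 + 13×256 + 11 = 7435 (decimal)
Compute |2616 - 7435| = 4819
4819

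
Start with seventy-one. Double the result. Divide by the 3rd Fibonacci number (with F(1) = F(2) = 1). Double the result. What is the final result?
Convert seventy-one (English words) → 71 (decimal)
Start: 71
71 × 2 = 142
Convert the 3rd Fibonacci number (with F(1) = F(2) = 1) (Fibonacci index) → 1, 1, 2 → 2 (decimal)
142 ÷ 2 = 71
71 × 2 = 142
142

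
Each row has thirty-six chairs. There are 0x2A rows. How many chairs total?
Convert thirty-six (English words) → 36 (decimal)
Convert 0x2A (hexadecimal) → 2×16 + 10 = 42 (decimal)
Compute 36 × 42 = 1512
1512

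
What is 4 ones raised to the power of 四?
Convert 4 ones (place-value notation) → 4 (decimal)
Convert 四 (Chinese numeral) → 4 (decimal)
Compute 4 ^ 4 = 256
256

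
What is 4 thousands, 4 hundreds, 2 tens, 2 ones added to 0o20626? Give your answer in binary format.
Convert 4 thousands, 4 hundreds, 2 tens, 2 ones (place-value notation) → 4×1000 + 4×100 + 2×10 + 2 = 4422 (decimal)
Convert 0o20626 (octal) → 2×4096 + 6×64 + 2×8 + 6 = 8598 (decimal)
Compute 4422 + 8598 = 13020
Convert 13020 (decimal) → 13020 = 8192 + 4096 + 512 + 128 + 64 + 16 + 8 + 4 → 0b11001011011100 (binary)
0b11001011011100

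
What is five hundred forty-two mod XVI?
Convert five hundred forty-two (English words) → 5×100 + 42 = 542 (decimal)
Convert XVI (Roman numeral) → 10 + 5 + 1 = 16 (decimal)
Compute 542 mod 16 = 14
14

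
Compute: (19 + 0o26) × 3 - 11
Convert 0o26 (octal) → 2×8 + 6 = 22 (decimal)
Expression in decimal: (19 + 22) × 3 - 11
Parentheses first: 19 + 22 = 41
Multiply: 41 × 3 = 123
Subtract: 123 - 11 = 112
112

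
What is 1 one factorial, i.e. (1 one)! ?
Convert 1 one (place-value notation) → 1 (decimal)
Compute 1! = 1
1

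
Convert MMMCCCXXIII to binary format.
Convert MMMCCCXXIII (Roman numeral) → 1000 + 1000 + 1000 + 100 + 100 + 100 + 10 + 10 + 1 + 1 + 1 = 3323 (decimal)
Convert 3323 (decimal) → 3323 = 2048 + 1024 + 128 + 64 + 32 + 16 + 8 + 2 + 1 → 0b110011111011 (binary)
0b110011111011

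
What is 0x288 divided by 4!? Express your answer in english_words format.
Convert 0x288 (hexadecimal) → 2×256 + 8×16 + 8 = 648 (decimal)
Convert 4! (factorial) → 24 (decimal)
Compute 648 ÷ 24 = 27
Convert 27 (decimal) → twenty-seven (English words)
twenty-seven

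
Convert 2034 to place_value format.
Convert 2034 (decimal) → 2034 = 2×1000 + 3×10 + 4 → 2 thousands, 3 tens, 4 ones (place-value notation)
2 thousands, 3 tens, 4 ones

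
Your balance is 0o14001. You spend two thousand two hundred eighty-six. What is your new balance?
Convert 0o14001 (octal) → 1×4096 + 4×512 + 1 = 6145 (decimal)
Convert two thousand two hundred eighty-six (English words) → 2×1000 + 2×100 + 86 = 2286 (decimal)
Compute 6145 - 2286 = 3859
3859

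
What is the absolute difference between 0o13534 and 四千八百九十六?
Convert 0o13534 (octal) → 1×4096 + 3×512 + 5×64 + 3×8 + 4 = 5980 (decimal)
Convert 四千八百九十六 (Chinese numeral) → 4×1000 + 8×100 + 9×10 + 6 = 4896 (decimal)
Compute |5980 - 4896| = 1084
1084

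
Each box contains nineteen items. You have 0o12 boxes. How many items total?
Convert nineteen (English words) → 19 (decimal)
Convert 0o12 (octal) → 1×8 + 2 = 10 (decimal)
Compute 19 × 10 = 190
190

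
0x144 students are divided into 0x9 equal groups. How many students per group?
Convert 0x144 (hexadecimal) → 1×256 + 4×16 + 4 = 324 (decimal)
Convert 0x9 (hexadecimal) → 9 (decimal)
Compute 324 ÷ 9 = 36
36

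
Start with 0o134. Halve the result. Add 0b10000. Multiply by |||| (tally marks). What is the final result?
Convert 0o134 (octal) → 1×64 + 3×8 + 4 = 92 (decimal)
Start: 92
92 ÷ 2 = 46
Convert 0b10000 (binary) → 16 (decimal)
46 + 16 = 62
Convert |||| (tally marks) → 4 (decimal)
62 × 4 = 248
248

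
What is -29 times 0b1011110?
Convert 0b1011110 (binary) → 64 + 16 + 8 + 4 + 2 = 94 (decimal)
Compute -29 × 94 = -2726
-2726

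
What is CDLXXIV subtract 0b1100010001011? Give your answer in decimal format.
Convert CDLXXIV (Roman numeral) → 400 + 50 + 10 + 10 + 4 = 474 (decimal)
Convert 0b1100010001011 (binary) → 4096 + 2048 + 128 + 8 + 2 + 1 = 6283 (decimal)
Compute 474 - 6283 = -5809
-5809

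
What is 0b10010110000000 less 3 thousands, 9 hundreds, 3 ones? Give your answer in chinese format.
Convert 0b10010110000000 (binary) → 8192 + 1024 + 256 + 128 = 9600 (decimal)
Convert 3 thousands, 9 hundreds, 3 ones (place-value notation) → 3×1000 + 9×100 + 3 = 3903 (decimal)
Compute 9600 - 3903 = 5697
Convert 5697 (decimal) → 5697 = 5×1000 + 6×100 + 9×10 + 7 → 五千六百九十七 (Chinese numeral)
五千六百九十七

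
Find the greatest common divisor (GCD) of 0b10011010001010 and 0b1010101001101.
Convert 0b10011010001010 (binary) → 8192 + 1024 + 512 + 128 + 8 + 2 = 9866 (decimal)
Convert 0b1010101001101 (binary) → 4096 + 1024 + 256 + 64 + 8 + 4 + 1 = 5453 (decimal)
Compute gcd(9866, 5453) = 1
1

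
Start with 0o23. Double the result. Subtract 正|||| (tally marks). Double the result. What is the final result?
Convert 0o23 (octal) → 2×8 + 3 = 19 (decimal)
Start: 19
19 × 2 = 38
Convert 正|||| (tally marks) → 5 + 4 = 9 (decimal)
38 - 9 = 29
29 × 2 = 58
58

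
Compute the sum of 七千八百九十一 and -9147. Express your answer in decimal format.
Convert 七千八百九十一 (Chinese numeral) → 7×1000 + 8×100 + 9×10 + 1 = 7891 (decimal)
Compute 7891 + -9147 = -1256
-1256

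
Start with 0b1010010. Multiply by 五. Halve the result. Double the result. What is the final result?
Convert 0b1010010 (binary) → 64 + 16 + 2 = 82 (decimal)
Start: 82
Convert 五 (Chinese numeral) → 5 (decimal)
82 × 5 = 410
410 ÷ 2 = 205
205 × 2 = 410
410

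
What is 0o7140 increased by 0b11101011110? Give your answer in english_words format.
Convert 0o7140 (octal) → 7×512 + 1×64 + 4×8 = 3680 (decimal)
Convert 0b11101011110 (binary) → 1024 + 512 + 256 + 64 + 16 + 8 + 4 + 2 = 1886 (decimal)
Compute 3680 + 1886 = 5566
Convert 5566 (decimal) → 5566 = 5×1000 + 5×100 + 66 → five thousand five hundred sixty-six (English words)
five thousand five hundred sixty-six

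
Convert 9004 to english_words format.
Convert 9004 (decimal) → 9004 = 9×1000 + 4 → nine thousand four (English words)
nine thousand four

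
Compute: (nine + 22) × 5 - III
Convert nine (English words) → 9 (decimal)
Convert III (Roman numeral) → 1 + 1 + 1 = 3 (decimal)
Expression in decimal: (9 + 22) × 5 - 3
Parentheses first: 9 + 22 = 31
Multiply: 31 × 5 = 155
Subtract: 155 - 3 = 152
152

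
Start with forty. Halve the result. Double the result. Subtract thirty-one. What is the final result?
Convert forty (English words) → 40 (decimal)
Start: 40
40 ÷ 2 = 20
20 × 2 = 40
Convert thirty-one (English words) → 31 (decimal)
40 - 31 = 9
9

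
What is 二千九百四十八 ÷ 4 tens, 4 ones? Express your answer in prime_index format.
Convert 二千九百四十八 (Chinese numeral) → 2×1000 + 9×100 + 4×10 + 8 = 2948 (decimal)
Convert 4 tens, 4 ones (place-value notation) → 4×10 + 4 = 44 (decimal)
Compute 2948 ÷ 44 = 67
Convert 67 (decimal) → the 19th prime (prime index)
the 19th prime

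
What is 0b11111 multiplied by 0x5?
Convert 0b11111 (binary) → 16 + 8 + 4 + 2 + 1 = 31 (decimal)
Convert 0x5 (hexadecimal) → 5 (decimal)
Compute 31 × 5 = 155
155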